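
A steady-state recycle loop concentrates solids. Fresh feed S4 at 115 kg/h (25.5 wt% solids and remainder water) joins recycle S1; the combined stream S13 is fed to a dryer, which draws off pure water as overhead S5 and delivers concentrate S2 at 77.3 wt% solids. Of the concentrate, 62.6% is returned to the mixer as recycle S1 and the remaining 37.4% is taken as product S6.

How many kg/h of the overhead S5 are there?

77.06 kg/h

Overall solids balance (none leaves overhead): solids in fresh feed = solids in product, i.e. 115×0.255 = (1−0.626)·S2·0.773.
S2 = 29.325/(0.773×0.374) = 101.43 kg/h.
Recycle S1 = 0.626×101.43 = 63.498 kg/h.
Combined feed S13 = 115 + 63.498 = 178.5 kg/h.
Overhead S5 = S13 − S2 = 178.5 − 101.43 = 77.063 kg/h.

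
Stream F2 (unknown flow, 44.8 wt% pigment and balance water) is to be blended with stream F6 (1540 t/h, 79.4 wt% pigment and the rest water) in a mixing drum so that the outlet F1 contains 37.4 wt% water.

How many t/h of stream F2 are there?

1453 t/h

Let F2 be the unknown flow. Total out = 1540 + F2.
water balance: 317.24 + 0.552·F2 = 0.374·(1540 + F2)
(0.552 − 0.374)·F2 = 0.374×1540 − 317.24 = 258.72
F2 = 258.72 / 0.178 = 1453.5 t/h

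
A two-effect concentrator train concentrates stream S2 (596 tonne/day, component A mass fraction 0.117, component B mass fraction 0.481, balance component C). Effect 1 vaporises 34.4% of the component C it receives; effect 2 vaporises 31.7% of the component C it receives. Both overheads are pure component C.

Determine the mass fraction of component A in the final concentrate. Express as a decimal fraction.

component C in feed = 596×0.402 = 239.59 tonne/day.
After stage 1: component C left = (1−0.344)×239.59 = 157.17; stream total = 513.58 tonne/day.
After stage 2: component C left = (1−0.317)×157.17 = 107.35; final concentrate = 463.76 tonne/day.
component A fraction = 69.732/463.76 = 0.150.

0.150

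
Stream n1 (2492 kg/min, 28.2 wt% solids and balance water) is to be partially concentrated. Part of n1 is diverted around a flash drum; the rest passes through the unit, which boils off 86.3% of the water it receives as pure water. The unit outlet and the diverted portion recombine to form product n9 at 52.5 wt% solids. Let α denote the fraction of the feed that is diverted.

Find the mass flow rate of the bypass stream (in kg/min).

All 2492×0.282 = 702.74 kg/min of solids reaches n9, so n9 = 702.74/0.525 = 1338.6 kg/min and vapour = 1153.4 kg/min.
The evaporator receives (1−α)·2492 of feed at 0.718 water and removes 0.863 of that water:
0.863×0.718×(1−α)×2492 = 1153.4
(1−α) = 1153.4/1544.1 = 0.7470;  α = 0.2530.
Bypass flow = 0.2530×2492 = 630.51 kg/min.

630.5 kg/min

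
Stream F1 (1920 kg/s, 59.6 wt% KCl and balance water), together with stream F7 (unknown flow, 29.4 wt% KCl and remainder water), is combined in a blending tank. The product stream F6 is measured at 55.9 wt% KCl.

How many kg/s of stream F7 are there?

Let F7 be the unknown flow. Total out = 1920 + F7.
KCl balance: 1144.3 + 0.294·F7 = 0.559·(1920 + F7)
(0.294 − 0.559)·F7 = 0.559×1920 − 1144.3 = -71.04
F7 = -71.04 / -0.265 = 268.08 kg/s

268.1 kg/s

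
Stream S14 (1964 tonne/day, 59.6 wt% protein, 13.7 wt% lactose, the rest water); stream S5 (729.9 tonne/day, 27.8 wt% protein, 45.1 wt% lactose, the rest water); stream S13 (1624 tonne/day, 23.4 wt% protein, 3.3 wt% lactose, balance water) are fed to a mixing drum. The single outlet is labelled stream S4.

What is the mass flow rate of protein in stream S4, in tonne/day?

1753 tonne/day

protein out = protein in = 1964×0.596 + 729.9×0.278 + 1624×0.234 = 1753.5 tonne/day.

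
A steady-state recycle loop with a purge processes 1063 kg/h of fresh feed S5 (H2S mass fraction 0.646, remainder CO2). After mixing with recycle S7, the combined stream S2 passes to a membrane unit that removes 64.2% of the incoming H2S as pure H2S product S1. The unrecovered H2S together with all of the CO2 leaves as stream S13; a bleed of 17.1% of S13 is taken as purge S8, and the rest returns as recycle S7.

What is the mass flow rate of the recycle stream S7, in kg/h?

2114 kg/h

CO2 enters only via S5 and leaves only via the purge: 1063×0.354 = 0.171×(CO2 in S13), and the membrane unit passes all CO2, so CO2 in S2 = CO2 in S13 = 2200.6 kg/h.
H2S in S2: m_A = 1063×0.646 + (1−0.171)·(1−0.642)·m_A, so m_A = 686.7/0.7032 = 976.51 kg/h.
S13 = (1−0.642)×976.51 + 2200.6 = 2550.2 kg/h.
Recycle S7 = (1−0.171)×2550.2 = 2114.1 kg/h.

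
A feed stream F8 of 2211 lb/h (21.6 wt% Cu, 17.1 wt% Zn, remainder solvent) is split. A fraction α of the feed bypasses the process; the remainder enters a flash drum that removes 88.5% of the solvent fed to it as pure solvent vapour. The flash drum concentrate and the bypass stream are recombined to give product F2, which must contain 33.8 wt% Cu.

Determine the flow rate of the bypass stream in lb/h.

All 2211×0.216 = 477.58 lb/h of Cu reaches F2, so F2 = 477.58/0.338 = 1412.9 lb/h and vapour = 798.05 lb/h.
The evaporator receives (1−α)·2211 of feed at 0.613 solvent and removes 0.885 of that solvent:
0.885×0.613×(1−α)×2211 = 798.05
(1−α) = 798.05/1199.5 = 0.6653;  α = 0.3347.
Bypass flow = 0.3347×2211 = 739.95 lb/h.

739.9 lb/h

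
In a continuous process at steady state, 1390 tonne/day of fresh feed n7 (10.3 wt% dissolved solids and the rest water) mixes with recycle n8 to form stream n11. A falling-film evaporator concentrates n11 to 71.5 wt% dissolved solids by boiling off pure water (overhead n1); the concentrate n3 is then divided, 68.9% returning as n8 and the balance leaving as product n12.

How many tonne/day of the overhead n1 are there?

Overall dissolved solids balance (none leaves overhead): dissolved solids in fresh feed = dissolved solids in product, i.e. 1390×0.103 = (1−0.689)·n3·0.715.
n3 = 143.17/(0.715×0.311) = 643.85 tonne/day.
Recycle n8 = 0.689×643.85 = 443.61 tonne/day.
Combined feed n11 = 1390 + 443.61 = 1833.6 tonne/day.
Overhead n1 = n11 − n3 = 1833.6 − 643.85 = 1189.8 tonne/day.

1190 tonne/day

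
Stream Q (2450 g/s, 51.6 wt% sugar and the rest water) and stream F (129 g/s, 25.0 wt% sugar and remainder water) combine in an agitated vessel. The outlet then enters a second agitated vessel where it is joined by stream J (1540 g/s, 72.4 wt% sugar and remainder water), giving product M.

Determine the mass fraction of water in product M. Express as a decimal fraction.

Overall, product flow = 4119 g/s.
water in = 2450×0.484 + 129×0.750 + 1540×0.276 = 1707.6 g/s.
water fraction in M = 0.415.

0.415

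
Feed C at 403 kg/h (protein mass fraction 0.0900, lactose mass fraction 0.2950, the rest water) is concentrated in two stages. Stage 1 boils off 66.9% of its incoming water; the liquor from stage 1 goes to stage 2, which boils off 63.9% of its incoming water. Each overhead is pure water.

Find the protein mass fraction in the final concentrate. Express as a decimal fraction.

0.1963

water in feed = 403×0.615 = 247.84 kg/h.
After stage 1: water left = (1−0.669)×247.84 = 82.037; stream total = 237.19 kg/h.
After stage 2: water left = (1−0.639)×82.037 = 29.615; final concentrate = 184.77 kg/h.
protein fraction = 36.27/184.77 = 0.1963.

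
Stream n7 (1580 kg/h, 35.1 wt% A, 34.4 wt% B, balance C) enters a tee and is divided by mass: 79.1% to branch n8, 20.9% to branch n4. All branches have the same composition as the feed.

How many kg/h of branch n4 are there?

330.2 kg/h

Branch n4 flow = 0.209×1580 = 330.22 kg/h.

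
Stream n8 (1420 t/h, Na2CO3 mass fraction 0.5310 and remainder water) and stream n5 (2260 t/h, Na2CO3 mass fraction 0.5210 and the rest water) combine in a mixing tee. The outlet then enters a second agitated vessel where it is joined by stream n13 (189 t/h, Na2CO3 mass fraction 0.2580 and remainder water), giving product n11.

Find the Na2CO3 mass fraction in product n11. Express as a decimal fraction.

Overall, product flow = 3869 t/h.
Na2CO3 in = 1420×0.531 + 2260×0.521 + 189×0.258 = 1980.2 t/h.
Na2CO3 fraction in n11 = 0.5118.

0.5118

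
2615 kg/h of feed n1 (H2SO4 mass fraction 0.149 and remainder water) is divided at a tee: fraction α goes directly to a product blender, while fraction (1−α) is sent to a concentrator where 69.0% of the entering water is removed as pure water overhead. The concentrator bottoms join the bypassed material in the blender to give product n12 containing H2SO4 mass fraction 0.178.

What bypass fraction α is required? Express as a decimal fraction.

0.723

All 2615×0.149 = 389.63 kg/h of H2SO4 reaches n12, so n12 = 389.63/0.178 = 2189 kg/h and vapour = 426.04 kg/h.
The evaporator receives (1−α)·2615 of feed at 0.851 water and removes 0.690 of that water:
0.690×0.851×(1−α)×2615 = 426.04
(1−α) = 426.04/1535.5 = 0.2775;  α = 0.7225.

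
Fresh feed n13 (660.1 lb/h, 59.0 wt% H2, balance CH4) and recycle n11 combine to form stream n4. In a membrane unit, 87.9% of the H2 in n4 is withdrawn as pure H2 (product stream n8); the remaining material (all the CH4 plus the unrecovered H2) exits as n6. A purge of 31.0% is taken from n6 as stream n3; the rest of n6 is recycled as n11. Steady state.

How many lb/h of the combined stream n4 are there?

CH4 enters only via n13 and leaves only via the purge: 660.1×0.410 = 0.310×(CH4 in n6), and the membrane unit passes all CH4, so CH4 in n4 = CH4 in n6 = 873.04 lb/h.
H2 in n4: m_A = 660.1×0.590 + (1−0.310)·(1−0.879)·m_A, so m_A = 389.46/0.9165 = 424.94 lb/h.
n4 = 424.94 + 873.04 = 1298 lb/h.

1298 lb/h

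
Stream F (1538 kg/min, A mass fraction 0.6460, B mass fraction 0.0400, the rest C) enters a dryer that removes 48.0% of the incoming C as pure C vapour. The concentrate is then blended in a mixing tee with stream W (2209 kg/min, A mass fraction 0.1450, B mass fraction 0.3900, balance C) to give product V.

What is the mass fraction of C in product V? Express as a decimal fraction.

0.3637

Vapour removed = 0.480×0.314×1538 = 231.81 kg/min; concentrate = 1306.2 kg/min.
C reaching the mixer = 251.12 (from concentrate) + 2209×0.465 = 1278.3 kg/min.
Product flow = 1306.2 + 2209 = 3515.2 kg/min; C fraction = 0.3637.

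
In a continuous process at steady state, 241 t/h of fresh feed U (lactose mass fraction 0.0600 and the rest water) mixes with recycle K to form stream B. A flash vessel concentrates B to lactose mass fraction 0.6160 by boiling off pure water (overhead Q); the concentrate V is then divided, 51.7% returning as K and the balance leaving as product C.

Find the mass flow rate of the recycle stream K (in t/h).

Overall lactose balance (none leaves overhead): lactose in fresh feed = lactose in product, i.e. 241×0.060 = (1−0.517)·V·0.616.
V = 14.46/(0.616×0.483) = 48.6 t/h.
Recycle K = 0.517×48.6 = 25.126 t/h.

25.13 t/h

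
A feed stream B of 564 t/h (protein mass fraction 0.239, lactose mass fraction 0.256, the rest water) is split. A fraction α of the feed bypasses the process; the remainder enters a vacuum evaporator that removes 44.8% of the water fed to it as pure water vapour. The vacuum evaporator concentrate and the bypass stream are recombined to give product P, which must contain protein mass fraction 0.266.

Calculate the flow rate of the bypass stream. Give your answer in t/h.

311 t/h

All 564×0.239 = 134.8 t/h of protein reaches P, so P = 134.8/0.266 = 506.75 t/h and vapour = 57.248 t/h.
The evaporator receives (1−α)·564 of feed at 0.505 water and removes 0.448 of that water:
0.448×0.505×(1−α)×564 = 57.248
(1−α) = 57.248/127.6 = 0.4487;  α = 0.5513.
Bypass flow = 0.5513×564 = 310.96 t/h.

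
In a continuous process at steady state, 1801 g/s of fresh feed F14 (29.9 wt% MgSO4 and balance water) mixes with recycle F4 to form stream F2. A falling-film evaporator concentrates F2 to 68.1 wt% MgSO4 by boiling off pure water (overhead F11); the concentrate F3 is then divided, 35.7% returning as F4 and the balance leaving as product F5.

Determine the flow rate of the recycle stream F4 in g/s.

439 g/s

Overall MgSO4 balance (none leaves overhead): MgSO4 in fresh feed = MgSO4 in product, i.e. 1801×0.299 = (1−0.357)·F3·0.681.
F3 = 538.5/(0.681×0.643) = 1229.8 g/s.
Recycle F4 = 0.357×1229.8 = 439.03 g/s.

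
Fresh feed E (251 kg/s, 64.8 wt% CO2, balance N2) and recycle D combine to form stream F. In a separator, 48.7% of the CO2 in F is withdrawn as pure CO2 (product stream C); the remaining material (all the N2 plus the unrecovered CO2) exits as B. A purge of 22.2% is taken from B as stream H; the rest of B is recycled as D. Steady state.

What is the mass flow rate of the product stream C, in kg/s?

CO2 in F: m_A = 251×0.648 + (1−0.222)·(1−0.487)·m_A, so m_A = 162.65/0.6009 = 270.68 kg/s.
Product C = 0.487×270.68 = 131.82 kg/s.

131.8 kg/s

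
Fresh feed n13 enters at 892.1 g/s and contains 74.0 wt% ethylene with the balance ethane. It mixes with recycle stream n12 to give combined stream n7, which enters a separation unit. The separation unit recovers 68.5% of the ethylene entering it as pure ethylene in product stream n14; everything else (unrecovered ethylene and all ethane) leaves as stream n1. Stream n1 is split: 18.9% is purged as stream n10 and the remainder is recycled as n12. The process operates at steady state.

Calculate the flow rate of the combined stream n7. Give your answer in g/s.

ethane enters only via n13 and leaves only via the purge: 892.1×0.260 = 0.189×(ethane in n1), and the separation unit passes all ethane, so ethane in n7 = ethane in n1 = 1227.2 g/s.
ethylene in n7: m_A = 892.1×0.740 + (1−0.189)·(1−0.685)·m_A, so m_A = 660.15/0.7445 = 886.67 g/s.
n7 = 886.67 + 1227.2 = 2113.9 g/s.

2114 g/s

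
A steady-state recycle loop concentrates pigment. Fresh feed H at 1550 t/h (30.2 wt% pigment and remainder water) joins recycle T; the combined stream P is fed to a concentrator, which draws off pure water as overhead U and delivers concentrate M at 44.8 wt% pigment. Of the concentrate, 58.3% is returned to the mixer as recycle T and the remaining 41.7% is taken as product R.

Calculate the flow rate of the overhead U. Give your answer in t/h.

505.1 t/h

Overall pigment balance (none leaves overhead): pigment in fresh feed = pigment in product, i.e. 1550×0.302 = (1−0.583)·M·0.448.
M = 468.1/(0.448×0.417) = 2505.7 t/h.
Recycle T = 0.583×2505.7 = 1460.8 t/h.
Combined feed P = 1550 + 1460.8 = 3010.8 t/h.
Overhead U = P − M = 3010.8 − 2505.7 = 505.13 t/h.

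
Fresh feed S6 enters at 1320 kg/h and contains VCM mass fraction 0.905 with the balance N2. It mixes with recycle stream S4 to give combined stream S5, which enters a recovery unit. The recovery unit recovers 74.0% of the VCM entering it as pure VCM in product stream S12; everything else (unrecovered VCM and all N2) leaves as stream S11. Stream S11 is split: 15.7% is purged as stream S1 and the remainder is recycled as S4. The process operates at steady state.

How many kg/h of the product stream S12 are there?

1132 kg/h

VCM in S5: m_A = 1320×0.905 + (1−0.157)·(1−0.740)·m_A, so m_A = 1194.6/0.7808 = 1529.9 kg/h.
Product S12 = 0.740×1529.9 = 1132.1 kg/h.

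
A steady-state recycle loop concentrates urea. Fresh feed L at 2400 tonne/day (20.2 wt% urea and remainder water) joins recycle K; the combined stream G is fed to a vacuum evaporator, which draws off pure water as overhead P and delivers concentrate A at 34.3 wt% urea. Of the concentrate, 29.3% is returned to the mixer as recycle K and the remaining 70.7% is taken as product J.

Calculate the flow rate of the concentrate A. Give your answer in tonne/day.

1999 tonne/day

Overall urea balance (none leaves overhead): urea in fresh feed = urea in product, i.e. 2400×0.202 = (1−0.293)·A·0.343.
A = 484.8/(0.343×0.707) = 1999.2 tonne/day.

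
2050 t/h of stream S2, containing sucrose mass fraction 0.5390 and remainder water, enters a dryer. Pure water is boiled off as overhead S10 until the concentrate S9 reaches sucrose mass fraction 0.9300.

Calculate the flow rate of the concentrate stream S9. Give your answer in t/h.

sucrose is conserved: 2050×0.539 = 1105 t/h all reports to the concentrate.
Concentrate = 1105/(target fraction) = 1188.1 t/h.

1188 t/h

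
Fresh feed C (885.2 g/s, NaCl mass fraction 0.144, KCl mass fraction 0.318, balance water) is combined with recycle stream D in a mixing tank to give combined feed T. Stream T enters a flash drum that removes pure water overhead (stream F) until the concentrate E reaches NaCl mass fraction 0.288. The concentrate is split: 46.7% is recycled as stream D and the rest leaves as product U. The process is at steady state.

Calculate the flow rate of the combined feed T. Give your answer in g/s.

Overall NaCl balance (none leaves overhead): NaCl in fresh feed = NaCl in product, i.e. 885.2×0.144 = (1−0.467)·E·0.288.
E = 127.47/(0.288×0.533) = 830.39 g/s.
Recycle D = 0.467×830.39 = 387.79 g/s.
Combined feed T = 885.2 + 387.79 = 1273 g/s.

1273 g/s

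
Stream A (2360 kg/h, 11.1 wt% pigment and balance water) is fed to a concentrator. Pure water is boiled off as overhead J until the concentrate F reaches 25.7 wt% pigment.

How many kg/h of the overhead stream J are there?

pigment is conserved: 2360×0.111 = 261.96 kg/h all reports to the concentrate.
Concentrate = 261.96/(target fraction) = 1019.3 kg/h.
Overhead = 2360 − 1019.3 = 1340.7 kg/h.

1341 kg/h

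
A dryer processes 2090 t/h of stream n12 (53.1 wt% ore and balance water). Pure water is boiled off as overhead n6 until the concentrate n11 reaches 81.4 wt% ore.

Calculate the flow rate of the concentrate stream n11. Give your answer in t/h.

1363 t/h

ore is conserved: 2090×0.531 = 1109.8 t/h all reports to the concentrate.
Concentrate = 1109.8/(target fraction) = 1363.4 t/h.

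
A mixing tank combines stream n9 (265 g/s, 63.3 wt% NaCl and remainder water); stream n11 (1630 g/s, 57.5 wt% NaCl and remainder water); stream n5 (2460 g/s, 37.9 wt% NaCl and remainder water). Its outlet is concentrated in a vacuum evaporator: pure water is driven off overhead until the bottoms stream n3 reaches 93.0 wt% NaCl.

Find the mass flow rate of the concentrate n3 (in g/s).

2191 g/s

NaCl entering = 265×0.633 + 1630×0.575 + 2460×0.379 = 2037.3 g/s.
All NaCl reports to n3, so n3 = 2037.3/0.930 = 2190.7 g/s.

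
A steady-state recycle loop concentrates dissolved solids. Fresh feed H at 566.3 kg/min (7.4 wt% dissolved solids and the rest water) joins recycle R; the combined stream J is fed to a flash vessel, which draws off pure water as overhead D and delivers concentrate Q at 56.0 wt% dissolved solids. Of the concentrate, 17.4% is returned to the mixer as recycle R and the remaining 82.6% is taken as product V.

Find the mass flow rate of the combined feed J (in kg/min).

582.1 kg/min

Overall dissolved solids balance (none leaves overhead): dissolved solids in fresh feed = dissolved solids in product, i.e. 566.3×0.074 = (1−0.174)·Q·0.560.
Q = 41.906/(0.560×0.826) = 90.596 kg/min.
Recycle R = 0.174×90.596 = 15.764 kg/min.
Combined feed J = 566.3 + 15.764 = 582.06 kg/min.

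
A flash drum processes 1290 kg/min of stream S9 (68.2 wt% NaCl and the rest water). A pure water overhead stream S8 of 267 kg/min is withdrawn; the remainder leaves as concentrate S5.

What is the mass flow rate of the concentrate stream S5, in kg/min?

Concentrate = 1290 − 267 = 1023 kg/min.

1023 kg/min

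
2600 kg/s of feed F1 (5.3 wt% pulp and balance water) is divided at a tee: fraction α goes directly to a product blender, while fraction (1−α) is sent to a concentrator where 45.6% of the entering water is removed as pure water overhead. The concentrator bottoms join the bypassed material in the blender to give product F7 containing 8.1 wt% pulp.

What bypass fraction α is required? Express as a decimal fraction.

0.200

All 2600×0.053 = 137.8 kg/s of pulp reaches F7, so F7 = 137.8/0.081 = 1701.2 kg/s and vapour = 898.77 kg/s.
The evaporator receives (1−α)·2600 of feed at 0.947 water and removes 0.456 of that water:
0.456×0.947×(1−α)×2600 = 898.77
(1−α) = 898.77/1122.8 = 0.8005;  α = 0.1995.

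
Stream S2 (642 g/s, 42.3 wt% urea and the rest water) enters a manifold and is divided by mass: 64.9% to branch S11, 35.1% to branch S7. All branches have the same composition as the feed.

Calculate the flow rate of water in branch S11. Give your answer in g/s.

Branch S11 total = 0.649×642 = 416.66 g/s.
water in S11 = 0.577×416.66 = 240.41 g/s.

240.4 g/s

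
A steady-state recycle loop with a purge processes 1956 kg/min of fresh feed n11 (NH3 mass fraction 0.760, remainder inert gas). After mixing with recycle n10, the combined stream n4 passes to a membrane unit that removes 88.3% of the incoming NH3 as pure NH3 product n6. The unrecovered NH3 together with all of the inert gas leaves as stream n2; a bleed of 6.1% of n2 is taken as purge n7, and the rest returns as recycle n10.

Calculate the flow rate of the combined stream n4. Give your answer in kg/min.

inert gas enters only via n11 and leaves only via the purge: 1956×0.240 = 0.061×(inert gas in n2), and the membrane unit passes all inert gas, so inert gas in n4 = inert gas in n2 = 7695.7 kg/min.
NH3 in n4: m_A = 1956×0.760 + (1−0.061)·(1−0.883)·m_A, so m_A = 1486.6/0.8901 = 1670 kg/min.
n4 = 1670 + 7695.7 = 9365.8 kg/min.

9366 kg/min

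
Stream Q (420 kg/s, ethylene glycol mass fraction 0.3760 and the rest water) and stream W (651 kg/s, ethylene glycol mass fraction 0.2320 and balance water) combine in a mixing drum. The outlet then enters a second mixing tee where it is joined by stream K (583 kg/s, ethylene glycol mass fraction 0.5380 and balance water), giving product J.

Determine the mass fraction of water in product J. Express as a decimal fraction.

Overall, product flow = 1654 kg/s.
water in = 420×0.624 + 651×0.768 + 583×0.462 = 1031.4 kg/s.
water fraction in J = 0.6236.

0.6236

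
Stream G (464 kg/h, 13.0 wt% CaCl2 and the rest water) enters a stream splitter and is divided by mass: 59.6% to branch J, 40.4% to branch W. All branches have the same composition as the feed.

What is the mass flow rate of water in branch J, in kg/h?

240.6 kg/h

Branch J total = 0.596×464 = 276.54 kg/h.
water in J = 0.870×276.54 = 240.59 kg/h.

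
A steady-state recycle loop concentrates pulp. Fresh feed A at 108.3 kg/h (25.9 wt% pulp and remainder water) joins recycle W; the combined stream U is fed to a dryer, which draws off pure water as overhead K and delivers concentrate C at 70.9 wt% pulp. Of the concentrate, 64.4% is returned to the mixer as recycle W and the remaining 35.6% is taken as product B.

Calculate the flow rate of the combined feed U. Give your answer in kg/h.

179.9 kg/h

Overall pulp balance (none leaves overhead): pulp in fresh feed = pulp in product, i.e. 108.3×0.259 = (1−0.644)·C·0.709.
C = 28.05/(0.709×0.356) = 111.13 kg/h.
Recycle W = 0.644×111.13 = 71.568 kg/h.
Combined feed U = 108.3 + 71.568 = 179.87 kg/h.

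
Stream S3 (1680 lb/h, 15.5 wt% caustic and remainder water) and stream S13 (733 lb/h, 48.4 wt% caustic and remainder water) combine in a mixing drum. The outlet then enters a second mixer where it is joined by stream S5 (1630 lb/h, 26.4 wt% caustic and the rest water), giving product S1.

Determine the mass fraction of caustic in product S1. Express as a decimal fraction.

Overall, product flow = 4043 lb/h.
caustic in = 1680×0.155 + 733×0.484 + 1630×0.264 = 1045.5 lb/h.
caustic fraction in S1 = 0.259.

0.259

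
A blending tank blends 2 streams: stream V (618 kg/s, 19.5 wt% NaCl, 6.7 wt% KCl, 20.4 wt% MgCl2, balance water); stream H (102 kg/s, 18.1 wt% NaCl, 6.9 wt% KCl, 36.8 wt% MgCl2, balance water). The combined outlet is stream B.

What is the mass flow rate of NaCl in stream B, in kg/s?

139 kg/s

NaCl out = NaCl in = 618×0.195 + 102×0.181 = 138.97 kg/s.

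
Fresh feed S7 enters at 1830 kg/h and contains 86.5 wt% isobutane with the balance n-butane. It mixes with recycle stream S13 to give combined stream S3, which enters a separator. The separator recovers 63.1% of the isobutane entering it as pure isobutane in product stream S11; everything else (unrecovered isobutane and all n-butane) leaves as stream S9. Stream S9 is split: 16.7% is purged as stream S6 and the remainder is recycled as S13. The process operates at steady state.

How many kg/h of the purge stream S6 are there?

n-butane enters only via S7 and leaves only via the purge: 1830×0.135 = 0.167×(n-butane in S9), and the separator passes all n-butane, so n-butane in S3 = n-butane in S9 = 1479.3 kg/h.
isobutane in S3: m_A = 1830×0.865 + (1−0.167)·(1−0.631)·m_A, so m_A = 1583/0.6926 = 2285.4 kg/h.
S9 = (1−0.631)×2285.4 + 1479.3 = 2322.7 kg/h.
Purge S6 = 0.167×2322.7 = 387.89 kg/h.

387.9 kg/h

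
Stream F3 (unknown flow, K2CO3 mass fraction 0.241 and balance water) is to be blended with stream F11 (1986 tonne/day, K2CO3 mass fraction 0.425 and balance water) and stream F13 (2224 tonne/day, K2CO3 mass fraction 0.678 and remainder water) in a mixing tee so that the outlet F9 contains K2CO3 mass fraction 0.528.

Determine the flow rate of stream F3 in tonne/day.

449.6 tonne/day

Let F3 be the unknown flow. Total out = 4210 + F3.
K2CO3 balance: 2351.9 + 0.241·F3 = 0.528·(4210 + F3)
(0.241 − 0.528)·F3 = 0.528×4210 − 2351.9 = -129.04
F3 = -129.04 / -0.287 = 449.62 tonne/day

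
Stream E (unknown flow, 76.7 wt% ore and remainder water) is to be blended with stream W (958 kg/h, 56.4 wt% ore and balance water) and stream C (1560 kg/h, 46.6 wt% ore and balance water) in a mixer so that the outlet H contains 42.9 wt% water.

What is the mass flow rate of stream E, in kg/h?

Let E be the unknown flow. Total out = 2518 + E.
water balance: 1250.7 + 0.233·E = 0.429·(2518 + E)
(0.233 − 0.429)·E = 0.429×2518 − 1250.7 = -170.51
E = -170.51 / -0.196 = 869.93 kg/h

869.9 kg/h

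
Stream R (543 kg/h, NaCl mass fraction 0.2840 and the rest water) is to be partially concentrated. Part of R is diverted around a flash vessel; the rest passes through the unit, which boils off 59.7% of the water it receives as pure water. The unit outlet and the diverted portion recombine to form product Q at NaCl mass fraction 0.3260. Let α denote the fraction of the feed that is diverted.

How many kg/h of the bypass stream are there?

379.3 kg/h

All 543×0.284 = 154.21 kg/h of NaCl reaches Q, so Q = 154.21/0.326 = 473.04 kg/h and vapour = 69.957 kg/h.
The evaporator receives (1−α)·543 of feed at 0.716 water and removes 0.597 of that water:
0.597×0.716×(1−α)×543 = 69.957
(1−α) = 69.957/232.11 = 0.3014;  α = 0.6986.
Bypass flow = 0.6986×543 = 379.34 kg/h.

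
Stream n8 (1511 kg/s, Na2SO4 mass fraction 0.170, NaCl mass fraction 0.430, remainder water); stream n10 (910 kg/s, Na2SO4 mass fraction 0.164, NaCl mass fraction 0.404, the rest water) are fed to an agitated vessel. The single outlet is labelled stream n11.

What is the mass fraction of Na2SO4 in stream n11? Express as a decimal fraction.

Total flow out = 1511 + 910 = 2421 kg/s.
Na2SO4 in = 1511×0.170 + 910×0.164 = 406.11 kg/s.
Na2SO4 mass fraction in n11 = 406.11/2421 = 0.168.

0.168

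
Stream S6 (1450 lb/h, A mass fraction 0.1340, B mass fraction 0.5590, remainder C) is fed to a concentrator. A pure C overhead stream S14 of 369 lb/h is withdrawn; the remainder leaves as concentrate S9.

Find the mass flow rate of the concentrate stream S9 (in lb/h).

Concentrate = 1450 − 369 = 1081 lb/h.

1081 lb/h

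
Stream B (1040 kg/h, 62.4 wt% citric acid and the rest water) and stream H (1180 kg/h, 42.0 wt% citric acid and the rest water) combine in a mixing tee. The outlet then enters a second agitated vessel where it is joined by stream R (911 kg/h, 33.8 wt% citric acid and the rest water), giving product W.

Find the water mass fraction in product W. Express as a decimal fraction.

Overall, product flow = 3131 kg/h.
water in = 1040×0.376 + 1180×0.580 + 911×0.662 = 1678.5 kg/h.
water fraction in W = 0.536.

0.536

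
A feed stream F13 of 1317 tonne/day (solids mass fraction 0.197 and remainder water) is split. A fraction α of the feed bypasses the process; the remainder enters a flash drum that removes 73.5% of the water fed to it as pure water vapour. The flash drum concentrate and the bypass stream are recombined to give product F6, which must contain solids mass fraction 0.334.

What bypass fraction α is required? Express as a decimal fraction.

All 1317×0.197 = 259.45 tonne/day of solids reaches F6, so F6 = 259.45/0.334 = 776.79 tonne/day and vapour = 540.21 tonne/day.
The evaporator receives (1−α)·1317 of feed at 0.803 water and removes 0.735 of that water:
0.735×0.803×(1−α)×1317 = 540.21
(1−α) = 540.21/777.3 = 0.6950;  α = 0.3050.

0.305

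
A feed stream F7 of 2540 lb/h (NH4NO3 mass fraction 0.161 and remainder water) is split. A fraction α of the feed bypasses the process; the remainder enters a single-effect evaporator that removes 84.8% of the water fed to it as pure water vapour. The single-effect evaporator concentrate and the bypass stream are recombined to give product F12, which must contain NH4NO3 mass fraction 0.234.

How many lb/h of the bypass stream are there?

1426 lb/h

All 2540×0.161 = 408.94 lb/h of NH4NO3 reaches F12, so F12 = 408.94/0.234 = 1747.6 lb/h and vapour = 792.39 lb/h.
The evaporator receives (1−α)·2540 of feed at 0.839 water and removes 0.848 of that water:
0.848×0.839×(1−α)×2540 = 792.39
(1−α) = 792.39/1807.1 = 0.4385;  α = 0.5615.
Bypass flow = 0.5615×2540 = 1426.3 lb/h.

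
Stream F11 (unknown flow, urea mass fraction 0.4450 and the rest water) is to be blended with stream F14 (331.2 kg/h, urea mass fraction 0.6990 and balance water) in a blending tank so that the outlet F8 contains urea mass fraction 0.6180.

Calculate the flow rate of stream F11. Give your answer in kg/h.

155.1 kg/h

Let F11 be the unknown flow. Total out = 331.2 + F11.
urea balance: 231.51 + 0.445·F11 = 0.618·(331.2 + F11)
(0.445 − 0.618)·F11 = 0.618×331.2 − 231.51 = -26.827
F11 = -26.827 / -0.173 = 155.07 kg/h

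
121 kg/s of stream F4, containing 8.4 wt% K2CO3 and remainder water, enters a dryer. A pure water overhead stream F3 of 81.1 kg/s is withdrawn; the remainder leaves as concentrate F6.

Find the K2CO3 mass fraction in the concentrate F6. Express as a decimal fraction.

K2CO3 is not removed: 121×0.084 = 10.164 kg/s of K2CO3 enters F6.
Concentrate = 121 − 81.1 = 39.9 kg/s.
Mass fraction = 10.164/39.9 = 0.255.

0.255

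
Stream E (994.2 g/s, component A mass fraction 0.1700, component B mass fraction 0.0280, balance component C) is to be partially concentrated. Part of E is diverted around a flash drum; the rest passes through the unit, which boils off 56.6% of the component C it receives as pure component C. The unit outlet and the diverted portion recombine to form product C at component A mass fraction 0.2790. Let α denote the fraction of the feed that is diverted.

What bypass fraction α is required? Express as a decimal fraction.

All 994.2×0.170 = 169.01 g/s of component A reaches C, so C = 169.01/0.279 = 605.78 g/s and vapour = 388.42 g/s.
The evaporator receives (1−α)·994.2 of feed at 0.802 component C and removes 0.566 of that component C:
0.566×0.802×(1−α)×994.2 = 388.42
(1−α) = 388.42/451.3 = 0.8607;  α = 0.1393.

0.139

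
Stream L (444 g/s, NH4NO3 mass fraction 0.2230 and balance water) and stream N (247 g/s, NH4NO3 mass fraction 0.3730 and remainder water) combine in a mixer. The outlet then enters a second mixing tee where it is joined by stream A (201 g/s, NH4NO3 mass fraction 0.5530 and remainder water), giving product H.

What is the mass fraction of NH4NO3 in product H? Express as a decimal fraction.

Overall, product flow = 892 g/s.
NH4NO3 in = 444×0.223 + 247×0.373 + 201×0.553 = 302.3 g/s.
NH4NO3 fraction in H = 0.3389.

0.3389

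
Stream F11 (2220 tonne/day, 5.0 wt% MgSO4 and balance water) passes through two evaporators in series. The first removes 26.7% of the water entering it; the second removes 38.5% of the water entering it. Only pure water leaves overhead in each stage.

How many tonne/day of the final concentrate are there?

1062 tonne/day

water in feed = 2220×0.950 = 2109 tonne/day.
After stage 1: water left = (1−0.267)×2109 = 1545.9; stream total = 1656.9 tonne/day.
After stage 2: water left = (1−0.385)×1545.9 = 950.73; final concentrate = 1061.7 tonne/day.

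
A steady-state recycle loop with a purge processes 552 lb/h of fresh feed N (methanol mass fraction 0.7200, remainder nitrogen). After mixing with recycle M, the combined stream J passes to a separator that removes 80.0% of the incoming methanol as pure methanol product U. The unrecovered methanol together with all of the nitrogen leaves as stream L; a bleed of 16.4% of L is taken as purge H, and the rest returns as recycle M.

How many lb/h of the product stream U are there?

381.8 lb/h

methanol in J: m_A = 552×0.720 + (1−0.164)·(1−0.800)·m_A, so m_A = 397.44/0.8328 = 477.23 lb/h.
Product U = 0.800×477.23 = 381.79 lb/h.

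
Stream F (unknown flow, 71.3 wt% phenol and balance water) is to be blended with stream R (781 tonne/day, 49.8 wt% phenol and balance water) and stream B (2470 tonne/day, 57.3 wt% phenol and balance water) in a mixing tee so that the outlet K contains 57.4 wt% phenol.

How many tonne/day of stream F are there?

444.8 tonne/day

Let F be the unknown flow. Total out = 3251 + F.
phenol balance: 1804.2 + 0.713·F = 0.574·(3251 + F)
(0.713 − 0.574)·F = 0.574×3251 − 1804.2 = 61.826
F = 61.826 / 0.139 = 444.79 tonne/day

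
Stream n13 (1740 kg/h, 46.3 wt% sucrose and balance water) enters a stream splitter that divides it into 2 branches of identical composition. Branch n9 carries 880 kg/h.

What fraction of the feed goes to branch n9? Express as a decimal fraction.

Fraction to n9 = 880/1740 = 0.5057.

0.506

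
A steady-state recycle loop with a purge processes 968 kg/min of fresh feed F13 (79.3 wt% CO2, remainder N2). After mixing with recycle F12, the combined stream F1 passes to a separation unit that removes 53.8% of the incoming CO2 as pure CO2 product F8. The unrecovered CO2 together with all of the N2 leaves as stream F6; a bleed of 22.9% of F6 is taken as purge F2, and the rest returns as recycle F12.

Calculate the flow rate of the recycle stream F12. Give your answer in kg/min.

1099 kg/min

N2 enters only via F13 and leaves only via the purge: 968×0.207 = 0.229×(N2 in F6), and the separation unit passes all N2, so N2 in F1 = N2 in F6 = 875 kg/min.
CO2 in F1: m_A = 968×0.793 + (1−0.229)·(1−0.538)·m_A, so m_A = 767.62/0.6438 = 1192.3 kg/min.
F6 = (1−0.538)×1192.3 + 875 = 1425.9 kg/min.
Recycle F12 = (1−0.229)×1425.9 = 1099.3 kg/min.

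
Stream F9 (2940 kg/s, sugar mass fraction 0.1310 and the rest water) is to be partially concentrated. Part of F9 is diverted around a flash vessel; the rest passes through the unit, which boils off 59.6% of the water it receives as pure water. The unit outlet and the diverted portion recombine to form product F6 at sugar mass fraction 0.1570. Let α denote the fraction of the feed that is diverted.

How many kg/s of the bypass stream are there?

2000 kg/s

All 2940×0.131 = 385.14 kg/s of sugar reaches F6, so F6 = 385.14/0.157 = 2453.1 kg/s and vapour = 486.88 kg/s.
The evaporator receives (1−α)·2940 of feed at 0.869 water and removes 0.596 of that water:
0.596×0.869×(1−α)×2940 = 486.88
(1−α) = 486.88/1522.7 = 0.3197;  α = 0.6803.
Bypass flow = 0.6803×2940 = 1999.9 kg/s.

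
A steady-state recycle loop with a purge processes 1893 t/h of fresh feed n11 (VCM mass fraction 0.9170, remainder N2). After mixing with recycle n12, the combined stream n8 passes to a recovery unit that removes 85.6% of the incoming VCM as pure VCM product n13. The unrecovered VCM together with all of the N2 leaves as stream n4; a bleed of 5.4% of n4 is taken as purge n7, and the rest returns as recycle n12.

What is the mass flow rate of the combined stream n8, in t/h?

4919 t/h

N2 enters only via n11 and leaves only via the purge: 1893×0.083 = 0.054×(N2 in n4), and the recovery unit passes all N2, so N2 in n8 = N2 in n4 = 2909.6 t/h.
VCM in n8: m_A = 1893×0.917 + (1−0.054)·(1−0.856)·m_A, so m_A = 1735.9/0.8638 = 2009.6 t/h.
n8 = 2009.6 + 2909.6 = 4919.3 t/h.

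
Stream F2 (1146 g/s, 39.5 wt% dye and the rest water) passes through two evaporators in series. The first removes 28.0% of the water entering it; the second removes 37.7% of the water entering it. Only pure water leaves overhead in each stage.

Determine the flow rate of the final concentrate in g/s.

763.7 g/s

water in feed = 1146×0.605 = 693.33 g/s.
After stage 1: water left = (1−0.280)×693.33 = 499.2; stream total = 951.87 g/s.
After stage 2: water left = (1−0.377)×499.2 = 311; final concentrate = 763.67 g/s.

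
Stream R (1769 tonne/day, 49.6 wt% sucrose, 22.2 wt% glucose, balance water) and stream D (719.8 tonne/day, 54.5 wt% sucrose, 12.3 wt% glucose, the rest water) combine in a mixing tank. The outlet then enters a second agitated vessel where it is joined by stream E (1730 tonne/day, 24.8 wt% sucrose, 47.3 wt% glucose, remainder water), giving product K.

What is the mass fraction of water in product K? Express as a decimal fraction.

0.2893

Overall, product flow = 4218.8 tonne/day.
water in = 1769×0.282 + 719.8×0.332 + 1730×0.279 = 1220.5 tonne/day.
water fraction in K = 0.2893.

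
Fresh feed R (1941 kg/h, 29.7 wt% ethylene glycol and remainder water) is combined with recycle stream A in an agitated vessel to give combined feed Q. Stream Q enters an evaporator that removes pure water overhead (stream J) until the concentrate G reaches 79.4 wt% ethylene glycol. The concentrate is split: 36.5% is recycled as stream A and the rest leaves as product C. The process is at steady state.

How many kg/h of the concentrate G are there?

1143 kg/h

Overall ethylene glycol balance (none leaves overhead): ethylene glycol in fresh feed = ethylene glycol in product, i.e. 1941×0.297 = (1−0.365)·G·0.794.
G = 576.48/(0.794×0.635) = 1143.4 kg/h.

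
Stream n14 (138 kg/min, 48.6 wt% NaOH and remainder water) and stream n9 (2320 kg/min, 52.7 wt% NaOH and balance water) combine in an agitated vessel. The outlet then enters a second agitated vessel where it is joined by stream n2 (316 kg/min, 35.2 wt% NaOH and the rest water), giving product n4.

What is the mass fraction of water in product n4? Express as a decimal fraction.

0.495

Overall, product flow = 2774 kg/min.
water in = 138×0.514 + 2320×0.473 + 316×0.648 = 1373.1 kg/min.
water fraction in n4 = 0.495.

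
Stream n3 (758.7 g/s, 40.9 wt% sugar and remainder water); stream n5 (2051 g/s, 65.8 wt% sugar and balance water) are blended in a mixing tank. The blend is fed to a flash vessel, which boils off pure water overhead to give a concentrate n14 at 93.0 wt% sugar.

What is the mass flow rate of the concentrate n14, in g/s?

1785 g/s

sugar entering = 758.7×0.409 + 2051×0.658 = 1659.9 g/s.
All sugar reports to n14, so n14 = 1659.9/0.930 = 1784.8 g/s.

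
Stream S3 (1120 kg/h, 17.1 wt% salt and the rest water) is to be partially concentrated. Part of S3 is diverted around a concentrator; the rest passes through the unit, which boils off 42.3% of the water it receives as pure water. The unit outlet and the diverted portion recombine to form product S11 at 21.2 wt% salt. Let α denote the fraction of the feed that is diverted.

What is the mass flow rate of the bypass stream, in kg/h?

502.3 kg/h

All 1120×0.171 = 191.52 kg/h of salt reaches S11, so S11 = 191.52/0.212 = 903.4 kg/h and vapour = 216.6 kg/h.
The evaporator receives (1−α)·1120 of feed at 0.829 water and removes 0.423 of that water:
0.423×0.829×(1−α)×1120 = 216.6
(1−α) = 216.6/392.75 = 0.5515;  α = 0.4485.
Bypass flow = 0.4485×1120 = 502.31 kg/h.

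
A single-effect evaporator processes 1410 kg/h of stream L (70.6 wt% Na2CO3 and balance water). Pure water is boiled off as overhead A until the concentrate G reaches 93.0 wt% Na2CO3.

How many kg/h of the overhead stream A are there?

339.6 kg/h

Na2CO3 is conserved: 1410×0.706 = 995.46 kg/h all reports to the concentrate.
Concentrate = 995.46/(target fraction) = 1070.4 kg/h.
Overhead = 1410 − 1070.4 = 339.61 kg/h.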